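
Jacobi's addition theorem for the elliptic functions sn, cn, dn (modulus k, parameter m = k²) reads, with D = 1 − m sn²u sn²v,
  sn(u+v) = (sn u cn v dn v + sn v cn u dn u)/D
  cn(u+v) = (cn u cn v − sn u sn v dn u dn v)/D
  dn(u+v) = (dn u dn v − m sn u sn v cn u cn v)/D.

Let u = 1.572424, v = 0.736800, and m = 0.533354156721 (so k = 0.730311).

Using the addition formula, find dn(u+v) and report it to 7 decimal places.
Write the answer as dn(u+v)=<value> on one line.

dn(u+v)=0.7154585

sn u = 0.9771348123221771, cn u = 0.2126206917214404, dn u = 0.7005408500193541
sn v = 0.6481698955649704, cn v = 0.7614957560507448, dn v = 0.8808660535982328
m = k² = 0.533354156721
D = 1 − m·sn²u·sn²v = 0.786054887865304
dn(u+v) = (dn u·dn v − m·sn u·sn v·cn u·cn v)/D = 0.5623896168256558/0.786054887865304 = 0.7154584565372301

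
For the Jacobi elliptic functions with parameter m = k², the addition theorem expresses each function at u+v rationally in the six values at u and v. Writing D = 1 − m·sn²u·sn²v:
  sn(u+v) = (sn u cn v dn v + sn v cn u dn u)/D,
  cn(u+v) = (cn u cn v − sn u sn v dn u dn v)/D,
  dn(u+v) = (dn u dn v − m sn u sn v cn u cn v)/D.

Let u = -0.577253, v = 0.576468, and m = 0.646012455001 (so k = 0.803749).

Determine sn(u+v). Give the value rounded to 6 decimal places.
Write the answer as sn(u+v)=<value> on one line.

sn u = -0.5295182578032395, cn u = 0.8482985409942787, dn u = 0.9049115070620366
sn v = 0.528915454831563, cn v = 0.8486745204377947, dn v = 0.9051392207797142
m = k² = 0.646012455001
D = 1 − m·sn²u·sn²v = 0.9493271554890802
sn(u+v) = (sn u·cn v·dn v + sn v·cn u·dn u)/D = -0.0007452216910774625/0.9493271554890802 = -0.000784999867293941

sn(u+v)=-0.000785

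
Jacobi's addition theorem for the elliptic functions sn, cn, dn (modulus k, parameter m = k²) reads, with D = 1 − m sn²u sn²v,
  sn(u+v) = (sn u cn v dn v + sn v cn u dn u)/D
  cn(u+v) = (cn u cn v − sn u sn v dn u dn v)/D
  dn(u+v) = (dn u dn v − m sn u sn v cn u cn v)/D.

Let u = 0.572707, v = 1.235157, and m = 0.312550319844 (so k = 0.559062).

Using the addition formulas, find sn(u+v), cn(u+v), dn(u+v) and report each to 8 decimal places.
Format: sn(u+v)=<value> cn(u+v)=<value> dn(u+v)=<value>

sn(u+v)=0.99742366 cn(u+v)=-0.07173589 dn(u+v)=0.83009522

sn u = 0.5342147825230633, cn u = 0.8453487837181977, dn u = 0.9543598332737562
sn v = 0.9179576343239297, cn v = 0.3966784359987503, dn v = 0.858271900343648
m = k² = 0.312550319844
D = 1 − m·sn²u·sn²v = 0.9248382251871532
sn(u+v) = (sn u·cn v·dn v + sn v·cn u·dn u)/D = 0.9224555297063682/0.9248382251871532 = 0.9974236624137126
cn(u+v) = (cn u·cn v − sn u·sn v·dn u·dn v)/D = -0.06634409153396465/0.9248382251871532 = -0.07173588820957206
dn(u+v) = (dn u·dn v − m·sn u·sn v·cn u·cn v)/D = 0.7677037908951459/0.9248382251871532 = 0.8300952209666625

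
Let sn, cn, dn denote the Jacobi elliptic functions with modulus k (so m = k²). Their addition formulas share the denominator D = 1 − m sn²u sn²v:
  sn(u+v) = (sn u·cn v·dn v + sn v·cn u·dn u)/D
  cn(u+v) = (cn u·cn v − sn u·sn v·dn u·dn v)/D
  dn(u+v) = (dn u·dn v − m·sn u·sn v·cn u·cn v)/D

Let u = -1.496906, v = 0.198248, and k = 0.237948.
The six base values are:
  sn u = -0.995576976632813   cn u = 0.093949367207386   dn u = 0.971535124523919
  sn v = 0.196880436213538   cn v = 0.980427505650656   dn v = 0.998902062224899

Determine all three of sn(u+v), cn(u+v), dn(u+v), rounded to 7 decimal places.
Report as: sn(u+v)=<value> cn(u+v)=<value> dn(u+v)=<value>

sn(u+v)=-0.9591355 cn(u+v)=0.2829472 dn(u+v)=0.9736086

m = k² = 0.056619250704
D = 1 − m·sn²u·sn²v = 0.9978247011366471
sn(u+v) = (sn u·cn v·dn v + sn v·cn u·dn u)/D = -0.9570490811400629/0.9978247011366471 = -0.9591354874757704
cn(u+v) = (cn u·cn v − sn u·sn v·dn u·dn v)/D = 0.2823317029442502/0.9978247011366471 = 0.2829471976617126
dn(u+v) = (dn u·dn v − m·sn u·sn v·cn u·cn v)/D = 0.9714906747045511/0.9978247011366471 = 0.9736085643078407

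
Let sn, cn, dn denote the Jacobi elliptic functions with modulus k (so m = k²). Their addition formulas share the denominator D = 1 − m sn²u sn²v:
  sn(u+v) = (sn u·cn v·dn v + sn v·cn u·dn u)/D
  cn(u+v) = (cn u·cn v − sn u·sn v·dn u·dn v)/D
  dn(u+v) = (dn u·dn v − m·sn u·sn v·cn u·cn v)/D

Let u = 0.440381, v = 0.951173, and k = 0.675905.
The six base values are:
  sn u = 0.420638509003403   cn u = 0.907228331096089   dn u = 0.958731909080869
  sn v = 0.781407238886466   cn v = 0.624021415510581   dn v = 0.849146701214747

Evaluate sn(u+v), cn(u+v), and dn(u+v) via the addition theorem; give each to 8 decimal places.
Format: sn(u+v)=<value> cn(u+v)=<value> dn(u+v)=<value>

m = k² = 0.456847569025
D = 1 − m·sn²u·sn²v = 0.9506435133861169
sn(u+v) = (sn u·cn v·dn v + sn v·cn u·dn u)/D = 0.9025495673538692/0.9506435133861169 = 0.9494090630661952
cn(u+v) = (cn u·cn v − sn u·sn v·dn u·dn v)/D = 0.2985420707579481/0.9506435133861169 = 0.3140420847080363
dn(u+v) = (dn u·dn v − m·sn u·sn v·cn u·cn v)/D = 0.7290932823882373/0.9506435133861169 = 0.7669470964896871

sn(u+v)=0.94940906 cn(u+v)=0.31404208 dn(u+v)=0.76694710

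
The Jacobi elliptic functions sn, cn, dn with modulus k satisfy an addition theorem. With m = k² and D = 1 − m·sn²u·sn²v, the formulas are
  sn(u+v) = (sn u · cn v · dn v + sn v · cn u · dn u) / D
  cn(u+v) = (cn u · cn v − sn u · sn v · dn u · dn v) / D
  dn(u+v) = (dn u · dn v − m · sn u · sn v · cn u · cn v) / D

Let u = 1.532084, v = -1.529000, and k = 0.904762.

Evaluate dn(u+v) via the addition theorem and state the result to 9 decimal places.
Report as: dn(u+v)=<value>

dn(u+v)=0.999996107

sn u = 0.9378962449425822, cn u = 0.3469158885415944, dn u = 0.5290785039214899
sn v = -0.9373284997097803, cn v = 0.3484469595674676, dn v = 0.5299014810642725
m = k² = 0.818594276644
D = 1 − m·sn²u·sn²v = 0.3673522874012425
dn(u+v) = (dn u·dn v − m·sn u·sn v·cn u·cn v)/D = 0.3673508573600856/0.3673522874012425 = 0.9999961071668641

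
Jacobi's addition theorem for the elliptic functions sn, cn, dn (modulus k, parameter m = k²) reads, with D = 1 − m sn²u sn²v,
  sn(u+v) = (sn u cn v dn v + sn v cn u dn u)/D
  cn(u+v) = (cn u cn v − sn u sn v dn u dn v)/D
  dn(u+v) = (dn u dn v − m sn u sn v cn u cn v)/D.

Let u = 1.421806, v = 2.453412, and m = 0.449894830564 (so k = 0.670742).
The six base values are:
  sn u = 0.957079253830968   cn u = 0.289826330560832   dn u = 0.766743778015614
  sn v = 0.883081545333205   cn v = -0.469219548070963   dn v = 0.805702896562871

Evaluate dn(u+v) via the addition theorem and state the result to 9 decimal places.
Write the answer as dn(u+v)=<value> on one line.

m = k² = 0.449894830564
D = 1 − m·sn²u·sn²v = 0.6786277113691214
dn(u+v) = (dn u·dn v − m·sn u·sn v·cn u·cn v)/D = 0.6694775771081652/0.6786277113691214 = 0.9865167099609064

dn(u+v)=0.986516710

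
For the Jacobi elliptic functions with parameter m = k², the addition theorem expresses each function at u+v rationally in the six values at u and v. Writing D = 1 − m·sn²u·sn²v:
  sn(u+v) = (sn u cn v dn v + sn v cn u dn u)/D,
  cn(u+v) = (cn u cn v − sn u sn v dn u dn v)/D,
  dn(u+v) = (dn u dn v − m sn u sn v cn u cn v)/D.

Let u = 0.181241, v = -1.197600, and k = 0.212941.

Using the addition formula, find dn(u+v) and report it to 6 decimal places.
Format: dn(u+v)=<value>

sn u = 0.1802064229066384, cn u = 0.9836288147178252, dn u = 0.9992634723094272
sn v = -0.927576183617265, cn v = 0.3736340771209578, dn v = 0.9802990587536623
m = k² = 0.045343869481
D = 1 − m·sn²u·sn²v = 0.9987330534626267
dn(u+v) = (dn u·dn v − m·sn u·sn v·cn u·cn v)/D = 0.9823626246850172/0.9987330534626267 = 0.98360880445395

dn(u+v)=0.983609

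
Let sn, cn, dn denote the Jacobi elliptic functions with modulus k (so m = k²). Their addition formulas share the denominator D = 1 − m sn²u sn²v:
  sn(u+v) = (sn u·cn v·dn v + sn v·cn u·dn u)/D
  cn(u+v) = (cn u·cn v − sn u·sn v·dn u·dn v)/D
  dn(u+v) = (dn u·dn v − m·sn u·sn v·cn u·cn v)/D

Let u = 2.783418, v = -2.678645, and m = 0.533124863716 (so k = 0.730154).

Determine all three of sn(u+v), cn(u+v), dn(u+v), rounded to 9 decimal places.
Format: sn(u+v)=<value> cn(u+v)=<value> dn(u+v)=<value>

sn u = 0.7919698255649876, cn u = -0.6105602307672545, dn u = 0.8158525886453138
sn v = -0.8404522769002762, cn v = -0.5418855693346533, dn v = 0.7895707095674056
m = k² = 0.533124863716
D = 1 − m·sn²u·sn²v = 0.763804116771691
sn(u+v) = (sn u·cn v·dn v + sn v·cn u·dn u)/D = 0.07980228037227344/0.763804116771691 = 0.1044800343700257
cn(u+v) = (cn u·cn v − sn u·sn v·dn u·dn v)/D = 0.759623804817074/0.763804116771691 = 0.994526984258365
dn(u+v) = (dn u·dn v − m·sn u·sn v·cn u·cn v)/D = 0.7615783441695652/0.763804116771691 = 0.997085937934541

sn(u+v)=0.104480034 cn(u+v)=0.994526984 dn(u+v)=0.997085938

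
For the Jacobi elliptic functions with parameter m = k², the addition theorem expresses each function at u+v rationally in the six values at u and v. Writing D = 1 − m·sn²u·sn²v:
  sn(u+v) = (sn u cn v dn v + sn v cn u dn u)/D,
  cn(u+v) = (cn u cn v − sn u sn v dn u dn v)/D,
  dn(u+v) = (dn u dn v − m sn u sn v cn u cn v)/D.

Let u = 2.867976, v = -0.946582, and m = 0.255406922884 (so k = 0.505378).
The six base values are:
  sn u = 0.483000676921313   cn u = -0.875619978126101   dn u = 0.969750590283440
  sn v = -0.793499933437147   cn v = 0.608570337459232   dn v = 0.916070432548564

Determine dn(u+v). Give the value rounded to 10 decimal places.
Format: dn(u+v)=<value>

m = k² = 0.255406922884
D = 1 − m·sn²u·sn²v = 0.9624835330296682
dn(u+v) = (dn u·dn v − m·sn u·sn v·cn u·cn v)/D = 0.8361979019967109/0.9624835330296682 = 0.8687919047971239

dn(u+v)=0.8687919048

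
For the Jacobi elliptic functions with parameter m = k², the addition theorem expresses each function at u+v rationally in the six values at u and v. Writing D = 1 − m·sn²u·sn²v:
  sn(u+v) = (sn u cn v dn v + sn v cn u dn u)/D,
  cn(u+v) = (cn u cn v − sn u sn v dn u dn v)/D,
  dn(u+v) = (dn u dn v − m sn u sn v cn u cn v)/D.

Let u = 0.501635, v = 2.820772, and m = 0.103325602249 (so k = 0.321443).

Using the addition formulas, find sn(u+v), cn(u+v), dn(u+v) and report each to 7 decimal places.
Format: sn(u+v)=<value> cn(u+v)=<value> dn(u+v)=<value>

sn u = 0.4790482626714875, cn u = 0.8777885633974901, dn u = 0.9880729188316204
sn v = 0.3948768999700887, cn v = -0.9187340387021766, dn v = 0.991911623914791
m = k² = 0.103325602249
D = 1 − m·sn²u·sn²v = 0.9963026552996495
sn(u+v) = (sn u·cn v·dn v + sn v·cn u·dn u)/D = -0.09407382500226791/0.9963026552996495 = -0.09442293915594767
cn(u+v) = (cn u·cn v − sn u·sn v·dn u·dn v)/D = -0.9918513479380742/0.9963026552996495 = -0.9955321735439554
dn(u+v) = (dn u·dn v − m·sn u·sn v·cn u·cn v)/D = 0.9958436430013055/0.9963026552996495 = 0.9995392842768186

sn(u+v)=-0.0944229 cn(u+v)=-0.9955322 dn(u+v)=0.9995393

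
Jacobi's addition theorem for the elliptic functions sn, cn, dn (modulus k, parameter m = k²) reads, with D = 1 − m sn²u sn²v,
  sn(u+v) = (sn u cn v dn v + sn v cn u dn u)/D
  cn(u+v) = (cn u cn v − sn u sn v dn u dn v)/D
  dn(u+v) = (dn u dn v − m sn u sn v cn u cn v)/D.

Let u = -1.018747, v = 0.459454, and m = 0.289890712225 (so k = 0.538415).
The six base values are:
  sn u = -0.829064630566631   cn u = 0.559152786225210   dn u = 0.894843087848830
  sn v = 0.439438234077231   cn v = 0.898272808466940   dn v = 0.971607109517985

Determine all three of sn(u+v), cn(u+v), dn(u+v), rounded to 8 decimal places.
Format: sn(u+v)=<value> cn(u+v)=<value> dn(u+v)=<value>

m = k² = 0.289890712225
D = 1 − m·sn²u·sn²v = 0.9615225078487866
sn(u+v) = (sn u·cn v·dn v + sn v·cn u·dn u)/D = -0.503706603539239/0.9615225078487866 = -0.5238635595397359
cn(u+v) = (cn u·cn v − sn u·sn v·dn u·dn v)/D = 0.8190269779749527/0.9615225078487866 = 0.8518021900572677
dn(u+v) = (dn u·dn v − m·sn u·sn v·cn u·cn v)/D = 0.9224827165434038/0.9615225078487866 = 0.959397943379686

sn(u+v)=-0.52386356 cn(u+v)=0.85180219 dn(u+v)=0.95939794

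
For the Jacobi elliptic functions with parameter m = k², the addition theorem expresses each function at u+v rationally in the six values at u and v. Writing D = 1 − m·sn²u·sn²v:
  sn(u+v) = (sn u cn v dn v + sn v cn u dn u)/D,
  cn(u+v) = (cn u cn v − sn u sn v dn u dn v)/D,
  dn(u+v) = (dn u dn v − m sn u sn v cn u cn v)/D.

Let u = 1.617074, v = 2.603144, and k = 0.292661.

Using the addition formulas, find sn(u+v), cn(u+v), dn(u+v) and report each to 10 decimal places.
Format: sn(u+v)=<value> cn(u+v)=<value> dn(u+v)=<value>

sn u = 0.9999454922037529, cn u = -0.0104409109465734, dn u = 0.9562211439098534
sn v = 0.5697267358353222, cn v = -0.8218341964620534, dn v = 0.9860014405571901
m = k² = 0.085650460921
D = 1 − m·sn²u·sn²v = 0.9722018714580984
sn(u+v) = (sn u·cn v·dn v + sn v·cn u·dn u)/D = -0.815973581395309/0.9722018714580984 = -0.83930468079795
cn(u+v) = (cn u·cn v − sn u·sn v·dn u·dn v)/D = -0.5285485723484097/0.9722018714580984 = -0.5436613401655954
dn(u+v) = (dn u·dn v − m·sn u·sn v·cn u·cn v)/D = 0.9424167328381897/0.9722018714580984 = 0.9693632161237899

sn(u+v)=-0.8393046808 cn(u+v)=-0.5436613402 dn(u+v)=0.9693632161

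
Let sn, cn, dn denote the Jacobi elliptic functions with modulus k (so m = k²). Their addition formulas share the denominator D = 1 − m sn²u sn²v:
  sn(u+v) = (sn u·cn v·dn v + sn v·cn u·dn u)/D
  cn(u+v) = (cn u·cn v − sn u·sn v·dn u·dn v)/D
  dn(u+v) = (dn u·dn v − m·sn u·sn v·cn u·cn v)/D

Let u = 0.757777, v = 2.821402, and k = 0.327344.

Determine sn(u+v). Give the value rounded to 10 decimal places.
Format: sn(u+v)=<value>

sn u = 0.682269839538655, cn u = 0.731100448677128, dn u = 0.9747413051505962
sn v = 0.3973666899487412, cn v = -0.9176599117969472, dn v = 0.9915040785736505
m = k² = 0.107154094336
D = 1 − m·sn²u·sn²v = 0.9921240303500279
sn(u+v) = (sn u·cn v·dn v + sn v·cn u·dn u)/D = -0.3375955185943255/0.9921240303500279 = -0.3402755182486806

sn(u+v)=-0.3402755182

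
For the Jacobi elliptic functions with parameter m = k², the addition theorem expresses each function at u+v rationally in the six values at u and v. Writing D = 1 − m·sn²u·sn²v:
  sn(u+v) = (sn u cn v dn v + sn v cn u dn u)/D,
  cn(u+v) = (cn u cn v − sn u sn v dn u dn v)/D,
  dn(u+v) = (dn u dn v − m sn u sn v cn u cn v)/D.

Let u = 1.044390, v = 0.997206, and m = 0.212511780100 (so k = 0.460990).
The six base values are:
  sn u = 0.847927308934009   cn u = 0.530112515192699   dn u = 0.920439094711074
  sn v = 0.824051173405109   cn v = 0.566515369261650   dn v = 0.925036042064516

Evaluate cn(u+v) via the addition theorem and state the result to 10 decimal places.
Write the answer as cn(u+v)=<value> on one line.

cn(u+v)=-0.3287203452

m = k² = 0.2125117801
D = 1 − m·sn²u·sn²v = 0.89624509937217
cn(u+v) = (cn u·cn v − sn u·sn v·dn u·dn v)/D = -0.294613998453781/0.89624509937217 = -0.3287203452048569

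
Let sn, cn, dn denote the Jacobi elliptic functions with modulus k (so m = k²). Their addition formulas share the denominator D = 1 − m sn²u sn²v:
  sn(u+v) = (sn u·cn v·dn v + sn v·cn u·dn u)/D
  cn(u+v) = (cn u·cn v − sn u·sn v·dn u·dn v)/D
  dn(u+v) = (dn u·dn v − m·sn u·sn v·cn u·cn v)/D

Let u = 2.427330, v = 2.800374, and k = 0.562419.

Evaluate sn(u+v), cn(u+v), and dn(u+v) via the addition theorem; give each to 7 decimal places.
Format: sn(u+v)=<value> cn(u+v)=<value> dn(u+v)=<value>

sn u = 0.8274779183638472, cn u = -0.561498258786467, dn u = 0.8851060932511934
sn v = 0.592116576891008, cn v = -0.8058523185862749, dn v = 0.9429206060919675
m = k² = 0.316315131561
D = 1 − m·sn²u·sn²v = 0.9240640844122669
sn(u+v) = (sn u·cn v·dn v + sn v·cn u·dn u)/D = -0.9230364032090037/0.9240640844122669 = -0.9988878680379437
cn(u+v) = (cn u·cn v − sn u·sn v·dn u·dn v)/D = 0.0435686865956115/0.9240640844122669 = 0.04714898818226717
dn(u+v) = (dn u·dn v − m·sn u·sn v·cn u·cn v)/D = 0.764457416398455/0.9240640844122669 = 0.8272774900505665

sn(u+v)=-0.9988879 cn(u+v)=0.0471490 dn(u+v)=0.8272775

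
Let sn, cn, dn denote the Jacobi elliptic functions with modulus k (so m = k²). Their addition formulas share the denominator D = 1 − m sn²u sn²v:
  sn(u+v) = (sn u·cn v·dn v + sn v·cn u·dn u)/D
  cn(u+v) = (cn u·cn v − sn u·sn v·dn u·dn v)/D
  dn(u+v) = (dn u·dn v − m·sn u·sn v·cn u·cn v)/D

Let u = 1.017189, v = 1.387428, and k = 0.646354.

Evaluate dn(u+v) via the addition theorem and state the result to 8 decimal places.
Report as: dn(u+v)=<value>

dn(u+v)=0.81950684

sn u = 0.8180390957546227, cn u = 0.5751626185844827, dn u = 0.8487820729455681
sn v = 0.9521413059137626, cn v = 0.3056581972937004, dn v = 0.7881990884874995
m = k² = 0.417773493316
D = 1 − m·sn²u·sn²v = 0.7465502810587588
dn(u+v) = (dn u·dn v − m·sn u·sn v·cn u·cn v)/D = 0.6118030631536051/0.7465502810587588 = 0.8195068419048011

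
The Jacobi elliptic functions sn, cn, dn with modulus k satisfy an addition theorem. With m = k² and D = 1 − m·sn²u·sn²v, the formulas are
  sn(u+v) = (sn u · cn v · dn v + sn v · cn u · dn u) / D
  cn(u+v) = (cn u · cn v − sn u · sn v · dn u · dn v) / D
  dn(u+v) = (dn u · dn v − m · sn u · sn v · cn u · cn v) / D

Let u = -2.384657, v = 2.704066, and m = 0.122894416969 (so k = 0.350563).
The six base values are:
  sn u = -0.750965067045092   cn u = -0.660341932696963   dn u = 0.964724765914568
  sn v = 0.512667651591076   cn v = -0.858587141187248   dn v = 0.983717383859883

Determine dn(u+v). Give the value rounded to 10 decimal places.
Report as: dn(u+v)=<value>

dn(u+v)=0.9939469438

m = k² = 0.122894416969
D = 1 − m·sn²u·sn²v = 0.9817844011222994
dn(u+v) = (dn u·dn v − m·sn u·sn v·cn u·cn v)/D = 0.9758416049969897/0.9817844011222994 = 0.9939469438315414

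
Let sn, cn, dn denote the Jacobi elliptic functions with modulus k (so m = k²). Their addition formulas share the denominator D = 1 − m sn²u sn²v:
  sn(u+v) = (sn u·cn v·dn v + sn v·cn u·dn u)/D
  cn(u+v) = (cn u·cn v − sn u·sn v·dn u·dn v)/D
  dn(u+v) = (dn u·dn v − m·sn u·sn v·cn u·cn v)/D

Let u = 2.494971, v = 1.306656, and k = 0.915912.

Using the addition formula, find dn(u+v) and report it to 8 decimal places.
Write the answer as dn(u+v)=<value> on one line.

dn(u+v)=0.74128745

sn u = 0.9984384577413144, cn u = -0.05586274342659549, dn u = 0.4046271147844705
sn v = 0.8840716884253651, cn v = 0.4673513129592386, dn v = 0.5868000523833649
m = k² = 0.838894791744
D = 1 − m·sn²u·sn²v = 0.3463804020841814
dn(u+v) = (dn u·dn v − m·sn u·sn v·cn u·cn v)/D = 0.2567674446283409/0.3463804020841814 = 0.7412874489531261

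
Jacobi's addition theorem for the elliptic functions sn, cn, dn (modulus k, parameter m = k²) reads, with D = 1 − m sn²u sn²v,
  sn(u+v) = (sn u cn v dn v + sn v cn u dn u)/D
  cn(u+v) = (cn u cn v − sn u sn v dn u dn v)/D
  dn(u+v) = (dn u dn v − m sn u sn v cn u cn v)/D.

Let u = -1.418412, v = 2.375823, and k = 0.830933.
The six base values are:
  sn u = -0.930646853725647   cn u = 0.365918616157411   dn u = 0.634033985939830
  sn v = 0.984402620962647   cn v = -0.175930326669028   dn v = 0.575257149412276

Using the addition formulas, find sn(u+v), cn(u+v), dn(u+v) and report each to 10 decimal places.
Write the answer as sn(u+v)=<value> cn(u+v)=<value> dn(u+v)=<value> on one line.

sn(u+v)=0.7671016222 cn(u+v)=0.6415256045 dn(u+v)=0.7705247727

m = k² = 0.690449650489
D = 1 − m·sn²u·sn²v = 0.4205081082731638
sn(u+v) = (sn u·cn v·dn v + sn v·cn u·dn u)/D = 0.322572452010012/0.4205081082731638 = 0.7671016222128769
cn(u+v) = (cn u·cn v − sn u·sn v·dn u·dn v)/D = 0.2697667183470254/0.4205081082731638 = 0.6415256044760588
dn(u+v) = (dn u·dn v − m·sn u·sn v·cn u·cn v)/D = 0.32401191453095/0.4205081082731638 = 0.7705247726649555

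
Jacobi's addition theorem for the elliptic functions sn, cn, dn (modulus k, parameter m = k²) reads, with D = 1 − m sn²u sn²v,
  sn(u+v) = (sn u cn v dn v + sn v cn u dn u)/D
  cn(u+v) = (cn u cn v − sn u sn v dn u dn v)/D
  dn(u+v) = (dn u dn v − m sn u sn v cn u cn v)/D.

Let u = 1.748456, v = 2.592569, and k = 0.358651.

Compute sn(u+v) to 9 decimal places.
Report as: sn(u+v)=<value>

sn u = 0.9933976511122664, cn u = -0.1147218669854698, dn u = 0.9343780714820491
sn v = 0.6071687655720892, cn v = -0.7945728979229441, dn v = 0.9760019716022973
m = k² = 0.128630539801
D = 1 − m·sn²u·sn²v = 0.9532039502473161
sn(u+v) = (sn u·cn v·dn v + sn v·cn u·dn u)/D = -0.8354691661272625/0.9532039502473161 = -0.8764852117015394

sn(u+v)=-0.876485212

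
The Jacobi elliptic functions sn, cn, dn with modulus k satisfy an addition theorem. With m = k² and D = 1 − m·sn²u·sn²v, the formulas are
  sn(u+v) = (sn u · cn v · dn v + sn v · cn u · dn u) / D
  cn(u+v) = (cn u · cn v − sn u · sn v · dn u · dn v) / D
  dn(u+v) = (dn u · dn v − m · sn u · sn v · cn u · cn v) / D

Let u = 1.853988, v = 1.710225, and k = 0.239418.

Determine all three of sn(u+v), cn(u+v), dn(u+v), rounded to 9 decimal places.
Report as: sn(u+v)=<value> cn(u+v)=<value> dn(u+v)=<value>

sn(u+v)=-0.366825838 cn(u+v)=-0.930289635 dn(u+v)=0.996135945

sn u = 0.9682841146447462, cn u = -0.2498517026690832, dn u = 0.9727575923285222
sn v = 0.9936449508519393, cn v = -0.1125598136390031, dn v = 0.9712905134653201
m = k² = 0.057320978724
D = 1 − m·sn²u·sn²v = 0.9469382375213012
sn(u+v) = (sn u·cn v·dn v + sn v·cn u·dn u)/D = -0.347361412929308/0.9469382375213012 = -0.3668258384396418
cn(u+v) = (cn u·cn v − sn u·sn v·dn u·dn v)/D = -0.8809268269769647/0.9469382375213012 = -0.9302896346047578
dn(u+v) = (dn u·dn v − m·sn u·sn v·cn u·cn v)/D = 0.9432792159190293/0.9469382375213012 = 0.9961359448195378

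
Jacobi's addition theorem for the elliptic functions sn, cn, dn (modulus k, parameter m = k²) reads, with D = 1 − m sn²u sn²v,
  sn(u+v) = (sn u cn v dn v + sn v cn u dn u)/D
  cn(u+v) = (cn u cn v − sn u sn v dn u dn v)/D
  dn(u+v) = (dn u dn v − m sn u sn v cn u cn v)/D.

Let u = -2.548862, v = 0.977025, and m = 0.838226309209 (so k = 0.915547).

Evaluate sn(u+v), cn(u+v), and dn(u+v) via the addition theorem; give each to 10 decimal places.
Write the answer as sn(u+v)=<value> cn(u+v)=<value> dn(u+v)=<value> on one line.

sn(u+v)=-0.9421944950 cn(u+v)=0.3350664614 dn(u+v)=0.5058467827

sn u = -0.9969037008999435, cn u = -0.07863212531781124, dn u = 0.4086030511290526
sn v = 0.7648884422275379, cn v = 0.6441627674328364, dn v = 0.7138571769415294
m = k² = 0.838226309209
D = 1 − m·sn²u·sn²v = 0.5126242667670836
sn(u+v) = (sn u·cn v·dn v + sn v·cn u·dn u)/D = -0.4829917621676195/0.5126242667670836 = -0.9421944950317228
cn(u+v) = (cn u·cn v − sn u·sn v·dn u·dn v)/D = 0.1717631990756686/0.5126242667670836 = 0.3350664613653787
dn(u+v) = (dn u·dn v − m·sn u·sn v·cn u·cn v)/D = 0.259309336053822/0.5126242667670836 = 0.505846782652687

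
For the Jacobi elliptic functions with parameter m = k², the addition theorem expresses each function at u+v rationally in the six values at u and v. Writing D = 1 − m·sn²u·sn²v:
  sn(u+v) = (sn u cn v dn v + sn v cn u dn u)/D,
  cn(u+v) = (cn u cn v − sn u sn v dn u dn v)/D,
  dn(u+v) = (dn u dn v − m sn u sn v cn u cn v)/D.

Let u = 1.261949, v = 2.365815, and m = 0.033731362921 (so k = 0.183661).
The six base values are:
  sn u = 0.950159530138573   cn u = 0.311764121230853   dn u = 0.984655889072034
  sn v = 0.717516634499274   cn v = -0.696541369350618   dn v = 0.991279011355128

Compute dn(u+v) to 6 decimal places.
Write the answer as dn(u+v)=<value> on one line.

m = k² = 0.033731362921
D = 1 − m·sn²u·sn²v = 0.9843219915348185
dn(u+v) = (dn u·dn v − m·sn u·sn v·cn u·cn v)/D = 0.9810625656437825/0.9843219915348185 = 0.9966886588747716

dn(u+v)=0.996689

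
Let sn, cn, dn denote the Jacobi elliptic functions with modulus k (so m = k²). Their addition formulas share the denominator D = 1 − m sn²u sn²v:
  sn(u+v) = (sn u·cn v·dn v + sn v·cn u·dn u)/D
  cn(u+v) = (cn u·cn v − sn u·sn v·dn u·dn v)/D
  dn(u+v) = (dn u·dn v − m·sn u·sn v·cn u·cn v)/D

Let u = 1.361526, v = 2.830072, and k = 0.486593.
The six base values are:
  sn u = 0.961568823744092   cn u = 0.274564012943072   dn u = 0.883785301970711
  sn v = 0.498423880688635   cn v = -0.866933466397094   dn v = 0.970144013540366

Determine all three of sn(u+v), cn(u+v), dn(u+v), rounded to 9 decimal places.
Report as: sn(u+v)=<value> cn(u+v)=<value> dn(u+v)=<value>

sn(u+v)=-0.727339771 cn(u+v)=-0.686277537 dn(u+v)=0.935276289

m = k² = 0.236772747649
D = 1 − m·sn²u·sn²v = 0.945613620774636
sn(u+v) = (sn u·cn v·dn v + sn v·cn u·dn u)/D = -0.6877823944549347/0.945613620774636 = -0.7273397710700393
cn(u+v) = (cn u·cn v − sn u·sn v·dn u·dn v)/D = -0.6489533863632685/0.945613620774636 = -0.6862775367296986
dn(u+v) = (dn u·dn v − m·sn u·sn v·cn u·cn v)/D = 0.8844099981649176/0.945613620774636 = 0.9352762891046545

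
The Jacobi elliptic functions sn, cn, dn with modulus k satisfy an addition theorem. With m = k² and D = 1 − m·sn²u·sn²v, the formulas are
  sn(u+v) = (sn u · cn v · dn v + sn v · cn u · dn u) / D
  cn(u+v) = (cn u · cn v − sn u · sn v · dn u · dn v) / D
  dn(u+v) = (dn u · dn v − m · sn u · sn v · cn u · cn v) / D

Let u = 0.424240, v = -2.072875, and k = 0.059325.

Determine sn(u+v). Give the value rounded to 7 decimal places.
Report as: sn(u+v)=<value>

sn(u+v)=-0.9970891

sn u = 0.4115889009136817, cn u = 0.9113696158226186, dn u = 0.9997018481176608
sn v = -0.8776391776627442, cn v = -0.47932188958096, dn v = 0.9986436488823313
m = k² = 0.003519455625
D = 1 − m·sn²u·sn²v = 0.9995407651825702
sn(u+v) = (sn u·cn v·dn v + sn v·cn u·dn u)/D = -0.9966311862232472/0.9995407651825702 = -0.9970890842468125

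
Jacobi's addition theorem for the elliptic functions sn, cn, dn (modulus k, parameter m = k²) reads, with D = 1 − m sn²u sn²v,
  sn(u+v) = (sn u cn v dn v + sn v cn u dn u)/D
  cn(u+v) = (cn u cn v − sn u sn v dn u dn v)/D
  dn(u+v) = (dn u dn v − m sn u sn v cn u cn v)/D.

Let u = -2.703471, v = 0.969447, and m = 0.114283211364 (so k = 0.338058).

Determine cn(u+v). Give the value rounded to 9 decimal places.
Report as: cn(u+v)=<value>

cn(u+v)=-0.108244434

sn u = -0.5067523214869152, cn u = -0.862091691566287, dn u = 0.9852168845306272
sn v = 0.8163720382240827, cn v = 0.5775263588840399, dn v = 0.9611630627900039
m = k² = 0.114283211364
D = 1 − m·sn²u·sn²v = 0.9804408412441048
cn(u+v) = (cn u·cn v − sn u·sn v·dn u·dn v)/D = -0.1061272643990059/0.9804408412441048 = -0.1082444344773913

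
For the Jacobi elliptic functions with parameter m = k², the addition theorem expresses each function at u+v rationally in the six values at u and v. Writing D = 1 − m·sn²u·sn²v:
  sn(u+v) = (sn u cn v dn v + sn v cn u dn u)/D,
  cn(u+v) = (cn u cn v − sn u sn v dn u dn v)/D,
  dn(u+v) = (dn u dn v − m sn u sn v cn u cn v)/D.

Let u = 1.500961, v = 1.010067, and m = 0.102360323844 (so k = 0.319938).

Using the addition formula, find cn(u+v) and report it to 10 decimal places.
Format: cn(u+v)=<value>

cn(u+v)=-0.7581637773

sn u = 0.9943200188046975, cn u = 0.1064316691789905, dn u = 0.9480502007896588
sn v = 0.8391741705368295, cn v = 0.543862768999519, dn v = 0.9632842258307167
m = k² = 0.102360323844
D = 1 − m·sn²u·sn²v = 0.9287330400149645
cn(u+v) = (cn u·cn v − sn u·sn v·dn u·dn v)/D = -0.7041317496954154/0.9287330400149645 = -0.7581637772723902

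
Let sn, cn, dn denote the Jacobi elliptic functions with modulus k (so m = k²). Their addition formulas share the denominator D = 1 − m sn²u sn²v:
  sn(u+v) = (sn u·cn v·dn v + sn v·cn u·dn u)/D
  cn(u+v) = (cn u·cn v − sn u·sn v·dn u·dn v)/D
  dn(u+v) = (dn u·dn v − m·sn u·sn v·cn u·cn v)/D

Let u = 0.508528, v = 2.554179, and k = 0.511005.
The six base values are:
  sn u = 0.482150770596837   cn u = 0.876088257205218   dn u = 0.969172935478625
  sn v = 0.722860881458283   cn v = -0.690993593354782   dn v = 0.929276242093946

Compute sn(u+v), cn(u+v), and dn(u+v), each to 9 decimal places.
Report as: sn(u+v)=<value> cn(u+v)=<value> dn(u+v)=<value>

sn(u+v)=0.314130970 cn(u+v)=-0.949379657 dn(u+v)=0.987032182

m = k² = 0.261126110025
D = 1 − m·sn²u·sn²v = 0.9682805626158207
sn(u+v) = (sn u·cn v·dn v + sn v·cn u·dn u)/D = 0.3041669127661369/0.9682805626158207 = 0.3141309704125699
cn(u+v) = (cn u·cn v − sn u·sn v·dn u·dn v)/D = -0.9192658685700931/0.9682805626158207 = -0.9493796571591668
dn(u+v) = (dn u·dn v − m·sn u·sn v·cn u·cn v)/D = 0.9557240764098959/0.9682805626158207 = 0.9870321818998376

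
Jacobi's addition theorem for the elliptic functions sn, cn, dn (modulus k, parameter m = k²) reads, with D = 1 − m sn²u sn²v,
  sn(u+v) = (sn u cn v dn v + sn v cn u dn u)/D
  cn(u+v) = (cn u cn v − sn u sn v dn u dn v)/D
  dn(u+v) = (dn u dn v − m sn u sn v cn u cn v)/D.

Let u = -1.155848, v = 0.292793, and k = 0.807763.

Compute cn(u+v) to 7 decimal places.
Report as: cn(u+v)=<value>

cn(u+v)=0.6941866

sn u = -0.8563042570180184, cn u = 0.5164717024318172, dn u = 0.7221936755449529
sn v = 0.2860641283849277, cn v = 0.9582104750269492, dn v = 0.9729366486310523
m = k² = 0.652481064169
D = 1 − m·sn²u·sn²v = 0.9608482731159792
cn(u+v) = (cn u·cn v − sn u·sn v·dn u·dn v)/D = 0.6670079656534137/0.9608482731159792 = 0.6941865685935437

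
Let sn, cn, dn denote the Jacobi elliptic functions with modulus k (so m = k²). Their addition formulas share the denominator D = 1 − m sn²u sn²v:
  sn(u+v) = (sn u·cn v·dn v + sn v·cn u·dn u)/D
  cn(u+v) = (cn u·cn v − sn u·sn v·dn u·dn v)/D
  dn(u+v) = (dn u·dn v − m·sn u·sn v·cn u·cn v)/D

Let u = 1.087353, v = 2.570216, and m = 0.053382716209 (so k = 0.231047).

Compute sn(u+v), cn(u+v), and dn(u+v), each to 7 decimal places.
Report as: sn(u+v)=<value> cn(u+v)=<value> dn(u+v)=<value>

sn u = 0.8811733786663092, cn u = 0.4727932706054532, dn u = 0.9790557225931924
sn v = 0.5750761722013761, cn v = -0.8180998693107176, dn v = 0.9911335242654249
m = k² = 0.053382716209
D = 1 − m·sn²u·sn²v = 0.9862919982690275
sn(u+v) = (sn u·cn v·dn v + sn v·cn u·dn u)/D = -0.4482985317037056/0.9862919982690275 = -0.4545292190248762
cn(u+v) = (cn u·cn v − sn u·sn v·dn u·dn v)/D = -0.8785216743608623/0.9862919982690275 = -0.8907318277981517
dn(u+v) = (dn u·dn v − m·sn u·sn v·cn u·cn v)/D = 0.9808381606431339/0.9862919982690275 = 0.9944703620880375

sn(u+v)=-0.4545292 cn(u+v)=-0.8907318 dn(u+v)=0.9944704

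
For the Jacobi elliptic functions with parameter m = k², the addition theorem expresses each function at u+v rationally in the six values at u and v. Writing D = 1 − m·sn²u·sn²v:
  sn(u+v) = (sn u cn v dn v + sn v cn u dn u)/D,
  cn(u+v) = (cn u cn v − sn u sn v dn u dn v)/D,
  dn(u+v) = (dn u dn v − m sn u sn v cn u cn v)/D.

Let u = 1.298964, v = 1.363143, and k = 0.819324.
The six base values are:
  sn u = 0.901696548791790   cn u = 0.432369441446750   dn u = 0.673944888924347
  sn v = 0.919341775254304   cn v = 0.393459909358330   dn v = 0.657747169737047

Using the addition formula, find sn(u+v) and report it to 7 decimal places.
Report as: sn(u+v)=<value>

sn(u+v)=0.9304791

m = k² = 0.671291816976
D = 1 − m·sn²u·sn²v = 0.5386971282775579
sn(u+v) = (sn u·cn v·dn v + sn v·cn u·dn u)/D = 0.5012464085613734/0.5386971282775579 = 0.9304790804511429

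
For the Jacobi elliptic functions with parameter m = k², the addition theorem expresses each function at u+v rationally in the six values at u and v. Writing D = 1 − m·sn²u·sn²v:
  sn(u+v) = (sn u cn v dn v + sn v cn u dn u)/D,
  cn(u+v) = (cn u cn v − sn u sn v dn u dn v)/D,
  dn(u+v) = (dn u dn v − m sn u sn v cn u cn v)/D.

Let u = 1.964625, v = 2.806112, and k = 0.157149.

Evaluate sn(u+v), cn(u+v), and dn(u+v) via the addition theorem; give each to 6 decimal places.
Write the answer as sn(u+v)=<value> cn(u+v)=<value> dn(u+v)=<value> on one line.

sn u = 0.9288699537969853, cn u = -0.3704060055306695, dn u = 0.9892888717266936
sn v = 0.3475632541460486, cn v = -0.9376565385936416, dn v = 0.998507256380292
m = k² = 0.024695808201
D = 1 − m·sn²u·sn²v = 0.9974260459894532
sn(u+v) = (sn u·cn v·dn v + sn v·cn u·dn u)/D = -0.9970214353874585/0.9974260459894532 = -0.9995943452613638
cn(u+v) = (cn u·cn v − sn u·sn v·dn u·dn v)/D = 0.02840729828911635/0.9974260459894532 = 0.02848060605930551
dn(u+v) = (dn u·dn v − m·sn u·sn v·cn u·cn v)/D = 0.985043047810851/0.9974260459894532 = 0.9875850463015348

sn(u+v)=-0.999594 cn(u+v)=0.028481 dn(u+v)=0.987585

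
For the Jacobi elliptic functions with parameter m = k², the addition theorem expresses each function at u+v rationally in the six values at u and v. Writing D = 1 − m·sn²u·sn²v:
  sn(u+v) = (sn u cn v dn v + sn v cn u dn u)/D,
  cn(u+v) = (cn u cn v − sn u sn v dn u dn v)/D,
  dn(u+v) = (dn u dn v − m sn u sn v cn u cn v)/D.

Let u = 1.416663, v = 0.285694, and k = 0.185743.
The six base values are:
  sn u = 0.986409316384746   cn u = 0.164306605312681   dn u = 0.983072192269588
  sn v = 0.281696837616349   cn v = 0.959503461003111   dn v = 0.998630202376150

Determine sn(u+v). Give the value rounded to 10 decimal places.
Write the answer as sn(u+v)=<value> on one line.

sn(u+v)=0.9933138425

m = k² = 0.034500462049
D = 1 − m·sn²u·sn²v = 0.9973361903657119
sn(u+v) = (sn u·cn v·dn v + sn v·cn u·dn u)/D = 0.9906678434998834/0.9973361903657119 = 0.9933138424833623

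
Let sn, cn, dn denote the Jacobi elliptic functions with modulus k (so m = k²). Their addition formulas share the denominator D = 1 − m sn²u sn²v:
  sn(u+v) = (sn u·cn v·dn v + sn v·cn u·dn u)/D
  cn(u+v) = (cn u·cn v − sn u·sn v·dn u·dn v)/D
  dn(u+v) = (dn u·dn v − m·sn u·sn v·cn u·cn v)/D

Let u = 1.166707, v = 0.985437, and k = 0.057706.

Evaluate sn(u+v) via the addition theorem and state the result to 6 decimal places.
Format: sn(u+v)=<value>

sn u = 0.9191970770375961, cn u = 0.3937978333682648, dn u = 0.9985922192581942
sn v = 0.8332721040331666, cn v = 0.5528630939393039, dn v = 0.9988432569755685
m = k² = 0.003329982436
D = 1 − m·sn²u·sn²v = 0.9980464123640592
sn(u+v) = (sn u·cn v·dn v + sn v·cn u·dn u)/D = 0.8352810934986837/0.9980464123640592 = 0.8369160824095991

sn(u+v)=0.836916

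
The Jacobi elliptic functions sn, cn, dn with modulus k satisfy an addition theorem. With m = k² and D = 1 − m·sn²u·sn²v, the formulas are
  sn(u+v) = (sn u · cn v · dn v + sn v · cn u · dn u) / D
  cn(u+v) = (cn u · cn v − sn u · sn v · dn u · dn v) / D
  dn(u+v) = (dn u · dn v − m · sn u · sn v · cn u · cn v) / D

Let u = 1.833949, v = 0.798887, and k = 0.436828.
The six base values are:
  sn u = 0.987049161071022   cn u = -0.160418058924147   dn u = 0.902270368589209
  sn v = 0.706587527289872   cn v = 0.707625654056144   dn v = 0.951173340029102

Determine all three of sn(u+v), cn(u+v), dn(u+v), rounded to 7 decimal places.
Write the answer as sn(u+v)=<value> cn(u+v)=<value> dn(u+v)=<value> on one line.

m = k² = 0.190818701584
D = 1 − m·sn²u·sn²v = 0.9071823779443105
sn(u+v) = (sn u·cn v·dn v + sn v·cn u·dn u)/D = 0.5620859708452054/0.9071823779443105 = 0.6195953366277915
cn(u+v) = (cn u·cn v − sn u·sn v·dn u·dn v)/D = -0.7120668706179896/0.9071823779443105 = -0.7849214093328668
dn(u+v) = (dn u·dn v − m·sn u·sn v·cn u·cn v)/D = 0.8733226691283213/0.9071823779443105 = 0.9626759628061605

sn(u+v)=0.6195953 cn(u+v)=-0.7849214 dn(u+v)=0.9626760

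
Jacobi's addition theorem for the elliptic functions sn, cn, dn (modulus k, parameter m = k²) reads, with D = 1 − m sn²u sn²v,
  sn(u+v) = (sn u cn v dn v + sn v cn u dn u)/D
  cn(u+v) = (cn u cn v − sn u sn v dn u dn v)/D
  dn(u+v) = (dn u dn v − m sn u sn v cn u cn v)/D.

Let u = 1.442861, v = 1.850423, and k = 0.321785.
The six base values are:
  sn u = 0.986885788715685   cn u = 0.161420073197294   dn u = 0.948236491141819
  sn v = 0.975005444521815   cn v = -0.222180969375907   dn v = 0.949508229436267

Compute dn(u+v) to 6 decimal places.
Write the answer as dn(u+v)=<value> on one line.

m = k² = 0.103545586225
D = 1 − m·sn²u·sn²v = 0.9041307205701592
dn(u+v) = (dn u·dn v − m·sn u·sn v·cn u·cn v)/D = 0.9039316554522452/0.9041307205701592 = 0.999779827061082

dn(u+v)=0.999780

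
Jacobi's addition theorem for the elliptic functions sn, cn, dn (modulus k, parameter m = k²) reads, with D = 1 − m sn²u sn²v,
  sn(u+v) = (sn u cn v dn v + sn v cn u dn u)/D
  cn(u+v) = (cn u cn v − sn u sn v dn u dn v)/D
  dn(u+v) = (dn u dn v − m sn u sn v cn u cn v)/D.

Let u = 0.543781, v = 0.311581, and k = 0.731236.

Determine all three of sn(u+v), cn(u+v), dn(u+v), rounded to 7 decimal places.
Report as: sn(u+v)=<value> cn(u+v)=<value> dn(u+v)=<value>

sn u = 0.5058409035687003, cn u = 0.8626267908410919, dn u = 0.9290759222284642
sn v = 0.3040522580211855, cn v = 0.9526553544657262, dn v = 0.9749705696012395
m = k² = 0.534706087696
D = 1 − m·sn²u·sn²v = 0.9873514866402593
sn(u+v) = (sn u·cn v·dn v + sn v·cn u·dn u)/D = 0.7135119613526125/0.9873514866402593 = 0.7226524403994542
cn(u+v) = (cn u·cn v − sn u·sn v·dn u·dn v)/D = 0.6824687825662638/0.9873514866402593 = 0.6912115814891366
dn(u+v) = (dn u·dn v − m·sn u·sn v·cn u·cn v)/D = 0.8382388997554042/0.9873514866402593 = 0.8489771992016211

sn(u+v)=0.7226524 cn(u+v)=0.6912116 dn(u+v)=0.8489772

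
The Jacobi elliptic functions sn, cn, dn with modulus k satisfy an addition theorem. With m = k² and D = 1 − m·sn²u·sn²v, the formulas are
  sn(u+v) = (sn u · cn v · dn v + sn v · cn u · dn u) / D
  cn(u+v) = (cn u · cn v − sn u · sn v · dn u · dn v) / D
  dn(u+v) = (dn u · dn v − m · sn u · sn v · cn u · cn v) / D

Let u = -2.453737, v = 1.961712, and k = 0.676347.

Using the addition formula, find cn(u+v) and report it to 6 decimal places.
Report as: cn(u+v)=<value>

cn(u+v)=0.885414

sn u = -0.8865791134500183, cn u = -0.4625769942335866, dn u = 0.8002735272966049
sn v = 0.9945101671304104, cn v = -0.1046399898425222, dn v = 0.7399753678884242
m = k² = 0.457445264409
D = 1 − m·sn²u·sn²v = 0.644374755571826
cn(u+v) = (cn u·cn v − sn u·sn v·dn u·dn v)/D = 0.5705386086225552/0.644374755571826 = 0.8854142774669258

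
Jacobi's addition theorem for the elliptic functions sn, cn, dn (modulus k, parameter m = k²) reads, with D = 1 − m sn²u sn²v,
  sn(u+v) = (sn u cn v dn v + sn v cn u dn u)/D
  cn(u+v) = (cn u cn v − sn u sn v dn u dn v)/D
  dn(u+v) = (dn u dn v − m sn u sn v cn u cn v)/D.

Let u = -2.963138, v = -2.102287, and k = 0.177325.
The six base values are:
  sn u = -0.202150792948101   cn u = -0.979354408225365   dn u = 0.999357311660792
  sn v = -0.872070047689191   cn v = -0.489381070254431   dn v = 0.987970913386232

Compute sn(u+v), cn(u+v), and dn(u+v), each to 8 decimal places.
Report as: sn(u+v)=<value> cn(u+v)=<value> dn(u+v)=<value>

m = k² = 0.031444155625
D = 1 − m·sn²u·sn²v = 0.9990227772335438
sn(u+v) = (sn u·cn v·dn v + sn v·cn u·dn u)/D = 0.9512554961003316/0.9990227772335438 = 0.9521859939315021
cn(u+v) = (cn u·cn v − sn u·sn v·dn u·dn v)/D = 0.3052203967141368/0.9990227772335438 = 0.3055189567943001
dn(u+v) = (dn u·dn v − m·sn u·sn v·cn u·cn v)/D = 0.9846791869372037/0.9990227772335438 = 0.9856423791096537

sn(u+v)=0.95218599 cn(u+v)=0.30551896 dn(u+v)=0.98564238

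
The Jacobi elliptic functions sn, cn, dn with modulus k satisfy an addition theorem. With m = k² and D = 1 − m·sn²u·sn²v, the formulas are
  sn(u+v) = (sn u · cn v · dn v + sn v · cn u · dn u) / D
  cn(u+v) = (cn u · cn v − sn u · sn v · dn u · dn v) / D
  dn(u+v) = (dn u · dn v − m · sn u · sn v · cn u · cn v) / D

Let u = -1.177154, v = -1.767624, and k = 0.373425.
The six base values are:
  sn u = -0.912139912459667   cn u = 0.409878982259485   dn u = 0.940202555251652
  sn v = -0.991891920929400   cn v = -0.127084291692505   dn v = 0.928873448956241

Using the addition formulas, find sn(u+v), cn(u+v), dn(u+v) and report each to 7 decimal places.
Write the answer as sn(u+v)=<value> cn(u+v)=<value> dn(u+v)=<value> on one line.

m = k² = 0.139446230625
D = 1 − m·sn²u·sn²v = 0.8858546026591823
sn(u+v) = (sn u·cn v·dn v + sn v·cn u·dn u)/D = -0.2745709013914432/0.8858546026591823 = -0.3099503017393925
cn(u+v) = (cn u·cn v − sn u·sn v·dn u·dn v)/D = -0.8422287083456299/0.8858546026591823 = -0.9507527598969458
dn(u+v) = (dn u·dn v − m·sn u·sn v·cn u·cn v)/D = 0.879900926290432/0.8858546026591823 = 0.9932791720550096

sn(u+v)=-0.3099503 cn(u+v)=-0.9507528 dn(u+v)=0.9932792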